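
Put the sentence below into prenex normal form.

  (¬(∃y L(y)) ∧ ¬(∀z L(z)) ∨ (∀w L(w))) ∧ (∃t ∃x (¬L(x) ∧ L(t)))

∀y ∃z ∀w ∃t ∃x ((¬L(y) ∧ ¬L(z) ∨ L(w)) ∧ ¬L(x) ∧ L(t))

Drive negations inward (¬∀x A ≡ ∃x ¬A, ¬∃x A ≡ ∀x ¬A, De Morgan for ∧/∨):
  ((∀y ¬L(y)) ∧ (∃z ¬L(z)) ∨ (∀w L(w))) ∧ (∃t ∃x (¬L(x) ∧ L(t)))
All bound variables are already distinct, so no renaming is needed.
Finally move all quantifiers to the prefix:
  ∀y ∃z ∀w ∃t ∃x ((¬L(y) ∧ ¬L(z) ∨ L(w)) ∧ ¬L(x) ∧ L(t))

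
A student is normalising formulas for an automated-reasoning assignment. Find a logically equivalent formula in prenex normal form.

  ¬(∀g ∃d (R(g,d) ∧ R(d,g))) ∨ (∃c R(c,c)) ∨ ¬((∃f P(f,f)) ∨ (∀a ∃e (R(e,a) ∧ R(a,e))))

Push ¬ through the quantifiers and connectives to reach negation normal form:
  (∃g ∀d (¬R(g,d) ∨ ¬R(d,g))) ∨ (∃c R(c,c)) ∨ (∀f ¬P(f,f)) ∧ (∃a ∀e (¬R(e,a) ∨ ¬R(a,e)))
All bound variables are already distinct, so no renaming is needed.
Pull the quantifiers to the front (each side's bound variable is not free in the other side):
  ∃g ∀d ∃c ∀f ∃a ∀e (¬R(g,d) ∨ ¬R(d,g) ∨ R(c,c) ∨ ¬P(f,f) ∧ (¬R(e,a) ∨ ¬R(a,e)))

∃g ∀d ∃c ∀f ∃a ∀e (¬R(g,d) ∨ ¬R(d,g) ∨ R(c,c) ∨ ¬P(f,f) ∧ (¬R(e,a) ∨ ¬R(a,e)))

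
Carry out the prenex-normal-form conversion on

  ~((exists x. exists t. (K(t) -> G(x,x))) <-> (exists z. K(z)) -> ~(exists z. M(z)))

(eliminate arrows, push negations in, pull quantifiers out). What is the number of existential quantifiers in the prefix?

4

Rewrite implications/biconditionals: A → B as ¬A ∨ B; A ↔ B as (¬A ∨ B) ∧ (¬B ∨ A).
  ~((~(exists x. exists t. (~K(t) | G(x,x))) | ~(exists z. K(z)) | ~(exists z. M(z))) & (~(~(exists z. K(z)) | ~(exists z. M(z))) | (exists x. exists t. (~K(t) | G(x,x)))))
Push ¬ through the quantifiers and connectives to reach negation normal form:
  (exists x. exists t. (~K(t) | G(x,x))) & (exists z. K(z)) & (exists z. M(z)) | ((forall z. ~K(z)) | (forall z. ~M(z))) & (forall x. forall t. (K(t) & ~G(x,x)))
Give each quantifier a distinct variable: z↦s, z↦p, z↦z1, x↦w1, t↦u.
  (exists x. exists t. (~K(t) | G(x,x))) & (exists z. K(z)) & (exists s. M(s)) | ((forall p. ~K(p)) | (forall z1. ~M(z1))) & (forall w1. forall u. (K(u) & ~G(w1,w1)))
Extract every quantifier outward, since the variables are now distinct and don't occur free across branches:
  exists x. exists t. exists z. exists s. forall p. forall z1. forall w1. forall u. ((~K(t) | G(x,x)) & K(z) & M(s) | (~K(p) | ~M(z1)) & K(u) & ~G(w1,w1))
The prefix is exists x exists t exists z exists s forall p forall z1 forall w1 forall u: 4 universal, 4 existential.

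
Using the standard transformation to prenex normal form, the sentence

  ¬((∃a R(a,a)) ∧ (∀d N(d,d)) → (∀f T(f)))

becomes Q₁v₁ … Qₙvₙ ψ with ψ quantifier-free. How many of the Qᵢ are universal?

First replace A → B with ¬A ∨ B.
  ¬(¬((∃a R(a,a)) ∧ (∀d N(d,d))) ∨ (∀f T(f)))
Push ¬ through the quantifiers and connectives to reach negation normal form:
  (∃a R(a,a)) ∧ (∀d N(d,d)) ∧ (∃f ¬T(f))
All bound variables are already distinct, so no renaming is needed.
Finally move all quantifiers to the prefix:
  ∃a ∀d ∃f (R(a,a) ∧ N(d,d) ∧ ¬T(f))
The prefix is ∃a ∀d ∃f: 1 universal, 2 existential.

1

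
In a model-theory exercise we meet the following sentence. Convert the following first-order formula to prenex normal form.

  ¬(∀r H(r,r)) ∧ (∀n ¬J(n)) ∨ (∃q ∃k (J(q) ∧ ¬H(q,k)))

∃r ∀n ∃q ∃k (¬H(r,r) ∧ ¬J(n) ∨ J(q) ∧ ¬H(q,k))

Drive negations inward (¬∀x A ≡ ∃x ¬A, ¬∃x A ≡ ∀x ¬A, De Morgan for ∧/∨):
  (∃r ¬H(r,r)) ∧ (∀n ¬J(n)) ∨ (∃q ∃k (J(q) ∧ ¬H(q,k)))
All bound variables are already distinct, so no renaming is needed.
Finally move all quantifiers to the prefix:
  ∃r ∀n ∃q ∃k (¬H(r,r) ∧ ¬J(n) ∨ J(q) ∧ ¬H(q,k))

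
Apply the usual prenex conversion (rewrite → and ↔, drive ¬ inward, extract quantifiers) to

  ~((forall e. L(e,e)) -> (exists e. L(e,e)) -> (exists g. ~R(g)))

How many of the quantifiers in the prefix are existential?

First replace A → B with ¬A ∨ B.
  ~(~(forall e. L(e,e)) | ~(exists e. L(e,e)) | (exists g. ~R(g)))
Drive negations inward (¬∀x A ≡ ∃x ¬A, ¬∃x A ≡ ∀x ¬A, De Morgan for ∧/∨):
  (forall e. L(e,e)) & (exists e. L(e,e)) & (forall g. R(g))
Standardize variables apart so no two quantifiers bind the same name: e↦x1.
  (forall e. L(e,e)) & (exists x1. L(x1,x1)) & (forall g. R(g))
Pull the quantifiers to the front (each side's bound variable is not free in the other side):
  forall e. exists x1. forall g. (L(e,e) & L(x1,x1) & R(g))
The prefix is forall e exists x1 forall g: 2 universal, 1 existential.

1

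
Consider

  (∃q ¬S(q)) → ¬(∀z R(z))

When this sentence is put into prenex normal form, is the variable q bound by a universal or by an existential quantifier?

Eliminate → and ↔ using ¬ and ∨.
  ¬(∃q ¬S(q)) ∨ ¬(∀z R(z))
Drive negations inward (¬∀x A ≡ ∃x ¬A, ¬∃x A ≡ ∀x ¬A, De Morgan for ∧/∨):
  (∀q S(q)) ∨ (∃z ¬R(z))
All bound variables are already distinct, so no renaming is needed.
Extract every quantifier outward, since the variables are now distinct and don't occur free across branches:
  ∀q ∃z (S(q) ∨ ¬R(z))
The quantifier ∃q sits under an odd number of negations (counting the antecedent side of each →), so it flips to ∀q.

universal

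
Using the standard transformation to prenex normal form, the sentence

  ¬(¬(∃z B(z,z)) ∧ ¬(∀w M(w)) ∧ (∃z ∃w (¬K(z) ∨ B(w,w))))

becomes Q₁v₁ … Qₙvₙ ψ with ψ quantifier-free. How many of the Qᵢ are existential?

Push ¬ through the quantifiers and connectives to reach negation normal form:
  (∃z B(z,z)) ∨ (∀w M(w)) ∨ (∀z ∀w (K(z) ∧ ¬B(w,w)))
Give each quantifier a distinct variable: z↦y1, w↦w1.
  (∃z B(z,z)) ∨ (∀w M(w)) ∨ (∀y1 ∀w1 (K(y1) ∧ ¬B(w1,w1)))
Finally move all quantifiers to the prefix:
  ∃z ∀w ∀y1 ∀w1 (B(z,z) ∨ M(w) ∨ K(y1) ∧ ¬B(w1,w1))
The prefix is ∃z ∀w ∀y1 ∀w1: 3 universal, 1 existential.

1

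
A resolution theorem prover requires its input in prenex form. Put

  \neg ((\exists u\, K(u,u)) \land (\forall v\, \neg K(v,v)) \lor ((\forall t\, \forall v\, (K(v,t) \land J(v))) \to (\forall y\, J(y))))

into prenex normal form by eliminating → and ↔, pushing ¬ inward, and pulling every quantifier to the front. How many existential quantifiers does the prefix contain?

First replace A → B with ¬A ∨ B.
  \neg ((\exists u\, K(u,u)) \land (\forall v\, \neg K(v,v)) \lor \neg (\forall t\, \forall v\, (K(v,t) \land J(v))) \lor (\forall y\, J(y)))
Push ¬ through the quantifiers and connectives to reach negation normal form:
  ((\forall u\, \neg K(u,u)) \lor (\exists v\, K(v,v))) \land (\forall t\, \forall v\, (K(v,t) \land J(v))) \land (\exists y\, \neg J(y))
Rename bound variables to avoid capture: v↦z1.
  ((\forall u\, \neg K(u,u)) \lor (\exists v\, K(v,v))) \land (\forall t\, \forall z1\, (K(z1,t) \land J(z1))) \land (\exists y\, \neg J(y))
Finally move all quantifiers to the prefix:
  \forall u\, \exists v\, \forall t\, \forall z1\, \exists y\, ((\neg K(u,u) \lor K(v,v)) \land K(z1,t) \land J(z1) \land \neg J(y))
The prefix is \forall u \exists v \forall t \forall z1 \exists y: 3 universal, 2 existential.

2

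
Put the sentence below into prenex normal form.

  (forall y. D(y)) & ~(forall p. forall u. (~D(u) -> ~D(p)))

forall y. exists p. exists u. (D(y) & ~D(u) & D(p))

First replace A → B with ¬A ∨ B.
  (forall y. D(y)) & ~(forall p. forall u. (~~D(u) | ~D(p)))
Push ¬ through the quantifiers and connectives to reach negation normal form:
  (forall y. D(y)) & (exists p. exists u. (~D(u) & D(p)))
All bound variables are already distinct, so no renaming is needed.
Extract every quantifier outward, since the variables are now distinct and don't occur free across branches:
  forall y. exists p. exists u. (D(y) & ~D(u) & D(p))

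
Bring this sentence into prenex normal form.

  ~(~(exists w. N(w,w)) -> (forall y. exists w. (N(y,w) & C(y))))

forall w. exists y. forall y1. (~N(w,w) & (~N(y,y1) | ~C(y)))

First replace A → B with ¬A ∨ B.
  ~(~~(exists w. N(w,w)) | (forall y. exists w. (N(y,w) & C(y))))
Drive negations inward (¬∀x A ≡ ∃x ¬A, ¬∃x A ≡ ∀x ¬A, De Morgan for ∧/∨):
  (forall w. ~N(w,w)) & (exists y. forall w. (~N(y,w) | ~C(y)))
Give each quantifier a distinct variable: w↦y1.
  (forall w. ~N(w,w)) & (exists y. forall y1. (~N(y,y1) | ~C(y)))
Pull the quantifiers to the front (each side's bound variable is not free in the other side):
  forall w. exists y. forall y1. (~N(w,w) & (~N(y,y1) | ~C(y)))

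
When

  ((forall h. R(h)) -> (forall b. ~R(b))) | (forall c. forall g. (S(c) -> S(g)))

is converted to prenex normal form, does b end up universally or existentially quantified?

universal

Rewrite implications/biconditionals: A → B as ¬A ∨ B.
  ~(forall h. R(h)) | (forall b. ~R(b)) | (forall c. forall g. (~S(c) | S(g)))
Drive negations inward (¬∀x A ≡ ∃x ¬A, ¬∃x A ≡ ∀x ¬A, De Morgan for ∧/∨):
  (exists h. ~R(h)) | (forall b. ~R(b)) | (forall c. forall g. (~S(c) | S(g)))
All bound variables are already distinct, so no renaming is needed.
Finally move all quantifiers to the prefix:
  exists h. forall b. forall c. forall g. (~R(h) | ~R(b) | ~S(c) | S(g))
The quantifier forall b sits under an even number of negations (counting the antecedent side of each →), so it remains universal.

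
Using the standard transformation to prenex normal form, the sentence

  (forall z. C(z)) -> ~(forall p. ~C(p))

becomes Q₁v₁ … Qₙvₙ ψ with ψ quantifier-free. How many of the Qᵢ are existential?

2

Eliminate → and ↔ using ¬ and ∨.
  ~(forall z. C(z)) | ~(forall p. ~C(p))
Push ¬ through the quantifiers and connectives to reach negation normal form:
  (exists z. ~C(z)) | (exists p. C(p))
Extract every quantifier outward, since the variables are now distinct and don't occur free across branches:
  exists z. exists p. (~C(z) | C(p))
The prefix is exists z exists p: 0 universal, 2 existential.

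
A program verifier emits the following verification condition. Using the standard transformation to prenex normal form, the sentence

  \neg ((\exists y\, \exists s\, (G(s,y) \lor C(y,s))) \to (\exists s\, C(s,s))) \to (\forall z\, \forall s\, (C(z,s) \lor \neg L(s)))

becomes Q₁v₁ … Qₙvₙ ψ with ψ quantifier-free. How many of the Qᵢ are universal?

Eliminate → and ↔ using ¬ and ∨.
  \neg \neg (\neg (\exists y\, \exists s\, (G(s,y) \lor C(y,s))) \lor (\exists s\, C(s,s))) \lor (\forall z\, \forall s\, (C(z,s) \lor \neg L(s)))
Move each ¬ inward, flipping quantifiers it crosses:
  (\forall y\, \forall s\, (\neg G(s,y) \land \neg C(y,s))) \lor (\exists s\, C(s,s)) \lor (\forall z\, \forall s\, (C(z,s) \lor \neg L(s)))
Standardize variables apart so no two quantifiers bind the same name: s↦x1, s↦q.
  (\forall y\, \forall s\, (\neg G(s,y) \land \neg C(y,s))) \lor (\exists x1\, C(x1,x1)) \lor (\forall z\, \forall q\, (C(z,q) \lor \neg L(q)))
Finally move all quantifiers to the prefix:
  \forall y\, \forall s\, \exists x1\, \forall z\, \forall q\, (\neg G(s,y) \land \neg C(y,s) \lor C(x1,x1) \lor C(z,q) \lor \neg L(q))
The prefix is \forall y \forall s \exists x1 \forall z \forall q: 4 universal, 1 existential.

4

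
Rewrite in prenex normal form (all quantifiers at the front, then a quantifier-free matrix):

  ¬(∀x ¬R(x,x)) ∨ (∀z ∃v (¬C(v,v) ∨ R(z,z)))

Move each ¬ inward, flipping quantifiers it crosses:
  (∃x R(x,x)) ∨ (∀z ∃v (¬C(v,v) ∨ R(z,z)))
Finally move all quantifiers to the prefix:
  ∃x ∀z ∃v (R(x,x) ∨ ¬C(v,v) ∨ R(z,z))

∃x ∀z ∃v (R(x,x) ∨ ¬C(v,v) ∨ R(z,z))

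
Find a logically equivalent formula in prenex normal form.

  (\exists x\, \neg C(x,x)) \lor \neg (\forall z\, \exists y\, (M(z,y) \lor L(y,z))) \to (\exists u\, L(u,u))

\forall x\, \forall z\, \exists y\, \exists u\, (C(x,x) \land (M(z,y) \lor L(y,z)) \lor L(u,u))

Rewrite implications/biconditionals: A → B as ¬A ∨ B.
  \neg ((\exists x\, \neg C(x,x)) \lor \neg (\forall z\, \exists y\, (M(z,y) \lor L(y,z)))) \lor (\exists u\, L(u,u))
Move each ¬ inward, flipping quantifiers it crosses:
  (\forall x\, C(x,x)) \land (\forall z\, \exists y\, (M(z,y) \lor L(y,z))) \lor (\exists u\, L(u,u))
All bound variables are already distinct, so no renaming is needed.
Pull the quantifiers to the front (each side's bound variable is not free in the other side):
  \forall x\, \forall z\, \exists y\, \exists u\, (C(x,x) \land (M(z,y) \lor L(y,z)) \lor L(u,u))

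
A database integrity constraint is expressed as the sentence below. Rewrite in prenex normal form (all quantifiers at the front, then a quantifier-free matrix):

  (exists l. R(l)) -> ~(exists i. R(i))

First replace A → B with ¬A ∨ B.
  ~(exists l. R(l)) | ~(exists i. R(i))
Push ¬ through the quantifiers and connectives to reach negation normal form:
  (forall l. ~R(l)) | (forall i. ~R(i))
Pull the quantifiers to the front (each side's bound variable is not free in the other side):
  forall l. forall i. (~R(l) | ~R(i))

forall l. forall i. (~R(l) | ~R(i))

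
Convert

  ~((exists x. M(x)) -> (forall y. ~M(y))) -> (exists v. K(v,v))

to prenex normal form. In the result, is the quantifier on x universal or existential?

Rewrite implications/biconditionals: A → B as ¬A ∨ B.
  ~~(~(exists x. M(x)) | (forall y. ~M(y))) | (exists v. K(v,v))
Drive negations inward (¬∀x A ≡ ∃x ¬A, ¬∃x A ≡ ∀x ¬A, De Morgan for ∧/∨):
  (forall x. ~M(x)) | (forall y. ~M(y)) | (exists v. K(v,v))
All bound variables are already distinct, so no renaming is needed.
Extract every quantifier outward, since the variables are now distinct and don't occur free across branches:
  forall x. forall y. exists v. (~M(x) | ~M(y) | K(v,v))
The quantifier exists x sits under an odd number of negations (counting the antecedent side of each →), so it flips to forall x.

universal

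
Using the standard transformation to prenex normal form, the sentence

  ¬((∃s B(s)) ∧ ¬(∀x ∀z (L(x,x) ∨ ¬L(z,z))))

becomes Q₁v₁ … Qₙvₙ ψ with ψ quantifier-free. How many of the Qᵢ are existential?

Drive negations inward (¬∀x A ≡ ∃x ¬A, ¬∃x A ≡ ∀x ¬A, De Morgan for ∧/∨):
  (∀s ¬B(s)) ∨ (∀x ∀z (L(x,x) ∨ ¬L(z,z)))
Finally move all quantifiers to the prefix:
  ∀s ∀x ∀z (¬B(s) ∨ L(x,x) ∨ ¬L(z,z))
The prefix is ∀s ∀x ∀z: 3 universal, 0 existential.

0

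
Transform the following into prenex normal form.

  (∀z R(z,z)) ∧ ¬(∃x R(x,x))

∀z ∀x (R(z,z) ∧ ¬R(x,x))

Move each ¬ inward, flipping quantifiers it crosses:
  (∀z R(z,z)) ∧ (∀x ¬R(x,x))
All bound variables are already distinct, so no renaming is needed.
Finally move all quantifiers to the prefix:
  ∀z ∀x (R(z,z) ∧ ¬R(x,x))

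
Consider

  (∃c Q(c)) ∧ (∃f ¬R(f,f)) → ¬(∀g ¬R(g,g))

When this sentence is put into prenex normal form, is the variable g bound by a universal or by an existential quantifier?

existential

Eliminate → and ↔ using ¬ and ∨.
  ¬((∃c Q(c)) ∧ (∃f ¬R(f,f))) ∨ ¬(∀g ¬R(g,g))
Drive negations inward (¬∀x A ≡ ∃x ¬A, ¬∃x A ≡ ∀x ¬A, De Morgan for ∧/∨):
  (∀c ¬Q(c)) ∨ (∀f R(f,f)) ∨ (∃g R(g,g))
All bound variables are already distinct, so no renaming is needed.
Extract every quantifier outward, since the variables are now distinct and don't occur free across branches:
  ∀c ∀f ∃g (¬Q(c) ∨ R(f,f) ∨ R(g,g))
The quantifier ∀g sits under an odd number of negations (counting the antecedent side of each →), so it flips to ∃g.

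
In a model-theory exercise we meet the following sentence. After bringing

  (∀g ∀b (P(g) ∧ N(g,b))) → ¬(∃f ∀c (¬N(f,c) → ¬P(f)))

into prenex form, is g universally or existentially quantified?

Rewrite implications/biconditionals: A → B as ¬A ∨ B.
  ¬(∀g ∀b (P(g) ∧ N(g,b))) ∨ ¬(∃f ∀c (¬¬N(f,c) ∨ ¬P(f)))
Drive negations inward (¬∀x A ≡ ∃x ¬A, ¬∃x A ≡ ∀x ¬A, De Morgan for ∧/∨):
  (∃g ∃b (¬P(g) ∨ ¬N(g,b))) ∨ (∀f ∃c (¬N(f,c) ∧ P(f)))
All bound variables are already distinct, so no renaming is needed.
Pull the quantifiers to the front (each side's bound variable is not free in the other side):
  ∃g ∃b ∀f ∃c (¬P(g) ∨ ¬N(g,b) ∨ ¬N(f,c) ∧ P(f))
The quantifier ∀g sits under an odd number of negations (counting the antecedent side of each →), so it flips to ∃g.

existential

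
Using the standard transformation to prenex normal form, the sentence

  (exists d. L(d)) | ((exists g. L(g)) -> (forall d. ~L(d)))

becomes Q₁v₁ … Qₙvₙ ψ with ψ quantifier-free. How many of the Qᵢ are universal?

2

First replace A → B with ¬A ∨ B.
  (exists d. L(d)) | ~(exists g. L(g)) | (forall d. ~L(d))
Move each ¬ inward, flipping quantifiers it crosses:
  (exists d. L(d)) | (forall g. ~L(g)) | (forall d. ~L(d))
Rename bound variables to avoid capture: d↦a.
  (exists d. L(d)) | (forall g. ~L(g)) | (forall a. ~L(a))
Extract every quantifier outward, since the variables are now distinct and don't occur free across branches:
  exists d. forall g. forall a. (L(d) | ~L(g) | ~L(a))
The prefix is exists d forall g forall a: 2 universal, 1 existential.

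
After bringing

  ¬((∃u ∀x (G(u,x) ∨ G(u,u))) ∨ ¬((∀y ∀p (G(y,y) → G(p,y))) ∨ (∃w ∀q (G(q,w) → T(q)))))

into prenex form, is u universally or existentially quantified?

universal

First replace A → B with ¬A ∨ B.
  ¬((∃u ∀x (G(u,x) ∨ G(u,u))) ∨ ¬((∀y ∀p (¬G(y,y) ∨ G(p,y))) ∨ (∃w ∀q (¬G(q,w) ∨ T(q)))))
Move each ¬ inward, flipping quantifiers it crosses:
  (∀u ∃x (¬G(u,x) ∧ ¬G(u,u))) ∧ ((∀y ∀p (¬G(y,y) ∨ G(p,y))) ∨ (∃w ∀q (¬G(q,w) ∨ T(q))))
Finally move all quantifiers to the prefix:
  ∀u ∃x ∀y ∀p ∃w ∀q (¬G(u,x) ∧ ¬G(u,u) ∧ (¬G(y,y) ∨ G(p,y) ∨ ¬G(q,w) ∨ T(q)))
The quantifier ∃u sits under an odd number of negations (counting the antecedent side of each →), so it flips to ∀u.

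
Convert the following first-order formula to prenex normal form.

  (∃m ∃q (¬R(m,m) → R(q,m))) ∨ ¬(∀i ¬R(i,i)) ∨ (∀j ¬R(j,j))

Eliminate → and ↔ using ¬ and ∨.
  (∃m ∃q (¬¬R(m,m) ∨ R(q,m))) ∨ ¬(∀i ¬R(i,i)) ∨ (∀j ¬R(j,j))
Drive negations inward (¬∀x A ≡ ∃x ¬A, ¬∃x A ≡ ∀x ¬A, De Morgan for ∧/∨):
  (∃m ∃q (R(m,m) ∨ R(q,m))) ∨ (∃i R(i,i)) ∨ (∀j ¬R(j,j))
All bound variables are already distinct, so no renaming is needed.
Extract every quantifier outward, since the variables are now distinct and don't occur free across branches:
  ∃m ∃q ∃i ∀j (R(m,m) ∨ R(q,m) ∨ R(i,i) ∨ ¬R(j,j))

∃m ∃q ∃i ∀j (R(m,m) ∨ R(q,m) ∨ R(i,i) ∨ ¬R(j,j))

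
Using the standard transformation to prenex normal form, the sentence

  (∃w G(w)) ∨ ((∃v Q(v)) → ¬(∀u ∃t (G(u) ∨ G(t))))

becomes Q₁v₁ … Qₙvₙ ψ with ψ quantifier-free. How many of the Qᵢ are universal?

First replace A → B with ¬A ∨ B.
  (∃w G(w)) ∨ ¬(∃v Q(v)) ∨ ¬(∀u ∃t (G(u) ∨ G(t)))
Drive negations inward (¬∀x A ≡ ∃x ¬A, ¬∃x A ≡ ∀x ¬A, De Morgan for ∧/∨):
  (∃w G(w)) ∨ (∀v ¬Q(v)) ∨ (∃u ∀t (¬G(u) ∧ ¬G(t)))
All bound variables are already distinct, so no renaming is needed.
Pull the quantifiers to the front (each side's bound variable is not free in the other side):
  ∃w ∀v ∃u ∀t (G(w) ∨ ¬Q(v) ∨ ¬G(u) ∧ ¬G(t))
The prefix is ∃w ∀v ∃u ∀t: 2 universal, 2 existential.

2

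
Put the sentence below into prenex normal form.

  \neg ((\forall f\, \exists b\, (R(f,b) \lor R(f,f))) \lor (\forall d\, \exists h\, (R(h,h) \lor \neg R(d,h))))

Move each ¬ inward, flipping quantifiers it crosses:
  (\exists f\, \forall b\, (\neg R(f,b) \land \neg R(f,f))) \land (\exists d\, \forall h\, (\neg R(h,h) \land R(d,h)))
All bound variables are already distinct, so no renaming is needed.
Finally move all quantifiers to the prefix:
  \exists f\, \forall b\, \exists d\, \forall h\, (\neg R(f,b) \land \neg R(f,f) \land \neg R(h,h) \land R(d,h))

\exists f\, \forall b\, \exists d\, \forall h\, (\neg R(f,b) \land \neg R(f,f) \land \neg R(h,h) \land R(d,h))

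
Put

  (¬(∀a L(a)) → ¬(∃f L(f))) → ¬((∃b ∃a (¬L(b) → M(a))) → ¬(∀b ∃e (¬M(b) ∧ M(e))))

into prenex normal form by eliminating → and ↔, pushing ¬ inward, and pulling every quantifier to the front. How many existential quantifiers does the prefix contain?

First replace A → B with ¬A ∨ B.
  ¬(¬¬(∀a L(a)) ∨ ¬(∃f L(f))) ∨ ¬(¬(∃b ∃a (¬¬L(b) ∨ M(a))) ∨ ¬(∀b ∃e (¬M(b) ∧ M(e))))
Push ¬ through the quantifiers and connectives to reach negation normal form:
  (∃a ¬L(a)) ∧ (∃f L(f)) ∨ (∃b ∃a (L(b) ∨ M(a))) ∧ (∀b ∃e (¬M(b) ∧ M(e)))
Standardize variables apart so no two quantifiers bind the same name: a↦v1, b↦u1.
  (∃a ¬L(a)) ∧ (∃f L(f)) ∨ (∃b ∃v1 (L(b) ∨ M(v1))) ∧ (∀u1 ∃e (¬M(u1) ∧ M(e)))
Extract every quantifier outward, since the variables are now distinct and don't occur free across branches:
  ∃a ∃f ∃b ∃v1 ∀u1 ∃e (¬L(a) ∧ L(f) ∨ (L(b) ∨ M(v1)) ∧ ¬M(u1) ∧ M(e))
The prefix is ∃a ∃f ∃b ∃v1 ∀u1 ∃e: 1 universal, 5 existential.

5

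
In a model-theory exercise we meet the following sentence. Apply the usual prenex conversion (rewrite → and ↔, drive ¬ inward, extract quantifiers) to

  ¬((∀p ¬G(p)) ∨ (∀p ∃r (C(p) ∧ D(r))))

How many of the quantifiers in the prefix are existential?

2

Move each ¬ inward, flipping quantifiers it crosses:
  (∃p G(p)) ∧ (∃p ∀r (¬C(p) ∨ ¬D(r)))
Standardize variables apart so no two quantifiers bind the same name: p↦y.
  (∃p G(p)) ∧ (∃y ∀r (¬C(y) ∨ ¬D(r)))
Finally move all quantifiers to the prefix:
  ∃p ∃y ∀r (G(p) ∧ (¬C(y) ∨ ¬D(r)))
The prefix is ∃p ∃y ∀r: 1 universal, 2 existential.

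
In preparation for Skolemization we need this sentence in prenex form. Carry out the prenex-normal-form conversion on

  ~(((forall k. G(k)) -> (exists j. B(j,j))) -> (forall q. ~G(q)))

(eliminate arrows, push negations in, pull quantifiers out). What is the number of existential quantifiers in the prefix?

First replace A → B with ¬A ∨ B.
  ~(~(~(forall k. G(k)) | (exists j. B(j,j))) | (forall q. ~G(q)))
Push ¬ through the quantifiers and connectives to reach negation normal form:
  ((exists k. ~G(k)) | (exists j. B(j,j))) & (exists q. G(q))
All bound variables are already distinct, so no renaming is needed.
Finally move all quantifiers to the prefix:
  exists k. exists j. exists q. ((~G(k) | B(j,j)) & G(q))
The prefix is exists k exists j exists q: 0 universal, 3 existential.

3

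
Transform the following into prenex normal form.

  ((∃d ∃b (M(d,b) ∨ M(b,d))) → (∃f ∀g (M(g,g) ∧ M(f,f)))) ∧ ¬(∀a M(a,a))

Eliminate → and ↔ using ¬ and ∨.
  (¬(∃d ∃b (M(d,b) ∨ M(b,d))) ∨ (∃f ∀g (M(g,g) ∧ M(f,f)))) ∧ ¬(∀a M(a,a))
Push ¬ through the quantifiers and connectives to reach negation normal form:
  ((∀d ∀b (¬M(d,b) ∧ ¬M(b,d))) ∨ (∃f ∀g (M(g,g) ∧ M(f,f)))) ∧ (∃a ¬M(a,a))
All bound variables are already distinct, so no renaming is needed.
Pull the quantifiers to the front (each side's bound variable is not free in the other side):
  ∀d ∀b ∃f ∀g ∃a ((¬M(d,b) ∧ ¬M(b,d) ∨ M(g,g) ∧ M(f,f)) ∧ ¬M(a,a))

∀d ∀b ∃f ∀g ∃a ((¬M(d,b) ∧ ¬M(b,d) ∨ M(g,g) ∧ M(f,f)) ∧ ¬M(a,a))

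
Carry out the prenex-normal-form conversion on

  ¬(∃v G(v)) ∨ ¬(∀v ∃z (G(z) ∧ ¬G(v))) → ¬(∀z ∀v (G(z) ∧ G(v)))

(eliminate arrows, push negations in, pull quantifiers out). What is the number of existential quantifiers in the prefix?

Eliminate → and ↔ using ¬ and ∨.
  ¬(¬(∃v G(v)) ∨ ¬(∀v ∃z (G(z) ∧ ¬G(v)))) ∨ ¬(∀z ∀v (G(z) ∧ G(v)))
Move each ¬ inward, flipping quantifiers it crosses:
  (∃v G(v)) ∧ (∀v ∃z (G(z) ∧ ¬G(v))) ∨ (∃z ∃v (¬G(z) ∨ ¬G(v)))
Standardize variables apart so no two quantifiers bind the same name: v↦u1, z↦a, v↦w.
  (∃v G(v)) ∧ (∀u1 ∃z (G(z) ∧ ¬G(u1))) ∨ (∃a ∃w (¬G(a) ∨ ¬G(w)))
Extract every quantifier outward, since the variables are now distinct and don't occur free across branches:
  ∃v ∀u1 ∃z ∃a ∃w (G(v) ∧ G(z) ∧ ¬G(u1) ∨ ¬G(a) ∨ ¬G(w))
The prefix is ∃v ∀u1 ∃z ∃a ∃w: 1 universal, 4 existential.

4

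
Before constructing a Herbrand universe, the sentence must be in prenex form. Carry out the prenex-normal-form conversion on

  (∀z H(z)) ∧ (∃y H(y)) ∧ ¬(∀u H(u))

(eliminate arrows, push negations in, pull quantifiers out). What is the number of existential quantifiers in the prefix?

2

Drive negations inward (¬∀x A ≡ ∃x ¬A, ¬∃x A ≡ ∀x ¬A, De Morgan for ∧/∨):
  (∀z H(z)) ∧ (∃y H(y)) ∧ (∃u ¬H(u))
All bound variables are already distinct, so no renaming is needed.
Finally move all quantifiers to the prefix:
  ∀z ∃y ∃u (H(z) ∧ H(y) ∧ ¬H(u))
The prefix is ∀z ∃y ∃u: 1 universal, 2 existential.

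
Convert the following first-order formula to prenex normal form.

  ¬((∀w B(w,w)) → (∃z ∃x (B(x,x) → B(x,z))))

Eliminate → and ↔ using ¬ and ∨.
  ¬(¬(∀w B(w,w)) ∨ (∃z ∃x (¬B(x,x) ∨ B(x,z))))
Push ¬ through the quantifiers and connectives to reach negation normal form:
  (∀w B(w,w)) ∧ (∀z ∀x (B(x,x) ∧ ¬B(x,z)))
Finally move all quantifiers to the prefix:
  ∀w ∀z ∀x (B(w,w) ∧ B(x,x) ∧ ¬B(x,z))

∀w ∀z ∀x (B(w,w) ∧ B(x,x) ∧ ¬B(x,z))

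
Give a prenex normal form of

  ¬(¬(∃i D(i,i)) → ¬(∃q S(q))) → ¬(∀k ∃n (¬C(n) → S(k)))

Rewrite implications/biconditionals: A → B as ¬A ∨ B.
  ¬¬(¬¬(∃i D(i,i)) ∨ ¬(∃q S(q))) ∨ ¬(∀k ∃n (¬¬C(n) ∨ S(k)))
Drive negations inward (¬∀x A ≡ ∃x ¬A, ¬∃x A ≡ ∀x ¬A, De Morgan for ∧/∨):
  (∃i D(i,i)) ∨ (∀q ¬S(q)) ∨ (∃k ∀n (¬C(n) ∧ ¬S(k)))
Finally move all quantifiers to the prefix:
  ∃i ∀q ∃k ∀n (D(i,i) ∨ ¬S(q) ∨ ¬C(n) ∧ ¬S(k))

∃i ∀q ∃k ∀n (D(i,i) ∨ ¬S(q) ∨ ¬C(n) ∧ ¬S(k))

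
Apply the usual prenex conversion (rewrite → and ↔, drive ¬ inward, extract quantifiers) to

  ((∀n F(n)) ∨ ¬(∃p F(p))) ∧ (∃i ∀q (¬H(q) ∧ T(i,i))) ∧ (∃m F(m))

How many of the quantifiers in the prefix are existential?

2

Push ¬ through the quantifiers and connectives to reach negation normal form:
  ((∀n F(n)) ∨ (∀p ¬F(p))) ∧ (∃i ∀q (¬H(q) ∧ T(i,i))) ∧ (∃m F(m))
All bound variables are already distinct, so no renaming is needed.
Extract every quantifier outward, since the variables are now distinct and don't occur free across branches:
  ∀n ∀p ∃i ∀q ∃m ((F(n) ∨ ¬F(p)) ∧ ¬H(q) ∧ T(i,i) ∧ F(m))
The prefix is ∀n ∀p ∃i ∀q ∃m: 3 universal, 2 existential.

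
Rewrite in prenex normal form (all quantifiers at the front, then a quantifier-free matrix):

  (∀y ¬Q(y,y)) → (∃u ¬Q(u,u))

Eliminate → and ↔ using ¬ and ∨.
  ¬(∀y ¬Q(y,y)) ∨ (∃u ¬Q(u,u))
Push ¬ through the quantifiers and connectives to reach negation normal form:
  (∃y Q(y,y)) ∨ (∃u ¬Q(u,u))
Pull the quantifiers to the front (each side's bound variable is not free in the other side):
  ∃y ∃u (Q(y,y) ∨ ¬Q(u,u))

∃y ∃u (Q(y,y) ∨ ¬Q(u,u))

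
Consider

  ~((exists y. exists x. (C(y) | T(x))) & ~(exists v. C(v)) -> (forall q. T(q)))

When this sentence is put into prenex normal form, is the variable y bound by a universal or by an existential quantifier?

Rewrite implications/biconditionals: A → B as ¬A ∨ B.
  ~(~((exists y. exists x. (C(y) | T(x))) & ~(exists v. C(v))) | (forall q. T(q)))
Move each ¬ inward, flipping quantifiers it crosses:
  (exists y. exists x. (C(y) | T(x))) & (forall v. ~C(v)) & (exists q. ~T(q))
Pull the quantifiers to the front (each side's bound variable is not free in the other side):
  exists y. exists x. forall v. exists q. ((C(y) | T(x)) & ~C(v) & ~T(q))
The quantifier exists y sits under an even number of negations (counting the antecedent side of each →), so it remains existential.

existential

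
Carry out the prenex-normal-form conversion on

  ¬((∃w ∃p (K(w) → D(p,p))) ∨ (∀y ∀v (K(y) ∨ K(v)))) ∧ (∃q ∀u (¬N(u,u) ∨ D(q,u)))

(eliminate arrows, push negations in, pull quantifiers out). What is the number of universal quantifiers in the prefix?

Eliminate → and ↔ using ¬ and ∨.
  ¬((∃w ∃p (¬K(w) ∨ D(p,p))) ∨ (∀y ∀v (K(y) ∨ K(v)))) ∧ (∃q ∀u (¬N(u,u) ∨ D(q,u)))
Move each ¬ inward, flipping quantifiers it crosses:
  (∀w ∀p (K(w) ∧ ¬D(p,p))) ∧ (∃y ∃v (¬K(y) ∧ ¬K(v))) ∧ (∃q ∀u (¬N(u,u) ∨ D(q,u)))
All bound variables are already distinct, so no renaming is needed.
Extract every quantifier outward, since the variables are now distinct and don't occur free across branches:
  ∀w ∀p ∃y ∃v ∃q ∀u (K(w) ∧ ¬D(p,p) ∧ ¬K(y) ∧ ¬K(v) ∧ (¬N(u,u) ∨ D(q,u)))
The prefix is ∀w ∀p ∃y ∃v ∃q ∀u: 3 universal, 3 existential.

3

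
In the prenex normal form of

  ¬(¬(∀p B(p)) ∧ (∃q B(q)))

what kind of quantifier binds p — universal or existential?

Drive negations inward (¬∀x A ≡ ∃x ¬A, ¬∃x A ≡ ∀x ¬A, De Morgan for ∧/∨):
  (∀p B(p)) ∨ (∀q ¬B(q))
All bound variables are already distinct, so no renaming is needed.
Pull the quantifiers to the front (each side's bound variable is not free in the other side):
  ∀p ∀q (B(p) ∨ ¬B(q))
The quantifier ∀p sits under an even number of negations, so it remains universal.

universal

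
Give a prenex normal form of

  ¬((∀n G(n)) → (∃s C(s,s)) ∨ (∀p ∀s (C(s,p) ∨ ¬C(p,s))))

∀n ∀s ∃p ∃c (G(n) ∧ ¬C(s,s) ∧ ¬C(c,p) ∧ C(p,c))

Eliminate → and ↔ using ¬ and ∨.
  ¬(¬(∀n G(n)) ∨ (∃s C(s,s)) ∨ (∀p ∀s (C(s,p) ∨ ¬C(p,s))))
Push ¬ through the quantifiers and connectives to reach negation normal form:
  (∀n G(n)) ∧ (∀s ¬C(s,s)) ∧ (∃p ∃s (¬C(s,p) ∧ C(p,s)))
Give each quantifier a distinct variable: s↦c.
  (∀n G(n)) ∧ (∀s ¬C(s,s)) ∧ (∃p ∃c (¬C(c,p) ∧ C(p,c)))
Extract every quantifier outward, since the variables are now distinct and don't occur free across branches:
  ∀n ∀s ∃p ∃c (G(n) ∧ ¬C(s,s) ∧ ¬C(c,p) ∧ C(p,c))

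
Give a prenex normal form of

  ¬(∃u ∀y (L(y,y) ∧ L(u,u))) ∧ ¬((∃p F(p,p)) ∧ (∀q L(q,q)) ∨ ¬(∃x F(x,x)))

∀u ∃y ∀p ∃q ∃x ((¬L(y,y) ∨ ¬L(u,u)) ∧ (¬F(p,p) ∨ ¬L(q,q)) ∧ F(x,x))

Push ¬ through the quantifiers and connectives to reach negation normal form:
  (∀u ∃y (¬L(y,y) ∨ ¬L(u,u))) ∧ ((∀p ¬F(p,p)) ∨ (∃q ¬L(q,q))) ∧ (∃x F(x,x))
Finally move all quantifiers to the prefix:
  ∀u ∃y ∀p ∃q ∃x ((¬L(y,y) ∨ ¬L(u,u)) ∧ (¬F(p,p) ∨ ¬L(q,q)) ∧ F(x,x))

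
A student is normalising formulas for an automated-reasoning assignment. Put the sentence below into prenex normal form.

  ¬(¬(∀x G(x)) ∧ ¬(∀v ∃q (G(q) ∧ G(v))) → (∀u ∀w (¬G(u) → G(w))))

∃x ∃v ∀q ∃u ∃w (¬G(x) ∧ (¬G(q) ∨ ¬G(v)) ∧ ¬G(u) ∧ ¬G(w))

First replace A → B with ¬A ∨ B.
  ¬(¬(¬(∀x G(x)) ∧ ¬(∀v ∃q (G(q) ∧ G(v)))) ∨ (∀u ∀w (¬¬G(u) ∨ G(w))))
Push ¬ through the quantifiers and connectives to reach negation normal form:
  (∃x ¬G(x)) ∧ (∃v ∀q (¬G(q) ∨ ¬G(v))) ∧ (∃u ∃w (¬G(u) ∧ ¬G(w)))
Pull the quantifiers to the front (each side's bound variable is not free in the other side):
  ∃x ∃v ∀q ∃u ∃w (¬G(x) ∧ (¬G(q) ∨ ¬G(v)) ∧ ¬G(u) ∧ ¬G(w))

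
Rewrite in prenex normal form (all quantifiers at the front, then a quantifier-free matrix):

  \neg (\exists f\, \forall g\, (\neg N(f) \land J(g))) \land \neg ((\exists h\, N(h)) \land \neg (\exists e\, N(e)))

\forall f\, \exists g\, \forall h\, \exists e\, ((N(f) \lor \neg J(g)) \land (\neg N(h) \lor N(e)))

Push ¬ through the quantifiers and connectives to reach negation normal form:
  (\forall f\, \exists g\, (N(f) \lor \neg J(g))) \land ((\forall h\, \neg N(h)) \lor (\exists e\, N(e)))
All bound variables are already distinct, so no renaming is needed.
Extract every quantifier outward, since the variables are now distinct and don't occur free across branches:
  \forall f\, \exists g\, \forall h\, \exists e\, ((N(f) \lor \neg J(g)) \land (\neg N(h) \lor N(e)))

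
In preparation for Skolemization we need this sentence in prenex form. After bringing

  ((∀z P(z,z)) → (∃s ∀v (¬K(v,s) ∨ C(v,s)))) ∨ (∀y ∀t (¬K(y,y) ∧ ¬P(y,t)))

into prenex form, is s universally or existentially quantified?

existential

First replace A → B with ¬A ∨ B.
  ¬(∀z P(z,z)) ∨ (∃s ∀v (¬K(v,s) ∨ C(v,s))) ∨ (∀y ∀t (¬K(y,y) ∧ ¬P(y,t)))
Move each ¬ inward, flipping quantifiers it crosses:
  (∃z ¬P(z,z)) ∨ (∃s ∀v (¬K(v,s) ∨ C(v,s))) ∨ (∀y ∀t (¬K(y,y) ∧ ¬P(y,t)))
Pull the quantifiers to the front (each side's bound variable is not free in the other side):
  ∃z ∃s ∀v ∀y ∀t (¬P(z,z) ∨ ¬K(v,s) ∨ C(v,s) ∨ ¬K(y,y) ∧ ¬P(y,t))
The quantifier ∃s sits under an even number of negations (counting the antecedent side of each →), so it remains existential.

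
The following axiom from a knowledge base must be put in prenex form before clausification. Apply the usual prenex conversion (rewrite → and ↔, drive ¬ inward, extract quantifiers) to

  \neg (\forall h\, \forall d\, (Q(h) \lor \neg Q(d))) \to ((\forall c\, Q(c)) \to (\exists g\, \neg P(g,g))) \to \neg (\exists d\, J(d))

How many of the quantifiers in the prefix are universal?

Rewrite implications/biconditionals: A → B as ¬A ∨ B.
  \neg \neg (\forall h\, \forall d\, (Q(h) \lor \neg Q(d))) \lor \neg (\neg (\forall c\, Q(c)) \lor (\exists g\, \neg P(g,g))) \lor \neg (\exists d\, J(d))
Drive negations inward (¬∀x A ≡ ∃x ¬A, ¬∃x A ≡ ∀x ¬A, De Morgan for ∧/∨):
  (\forall h\, \forall d\, (Q(h) \lor \neg Q(d))) \lor (\forall c\, Q(c)) \land (\forall g\, P(g,g)) \lor (\forall d\, \neg J(d))
Give each quantifier a distinct variable: d↦w.
  (\forall h\, \forall d\, (Q(h) \lor \neg Q(d))) \lor (\forall c\, Q(c)) \land (\forall g\, P(g,g)) \lor (\forall w\, \neg J(w))
Pull the quantifiers to the front (each side's bound variable is not free in the other side):
  \forall h\, \forall d\, \forall c\, \forall g\, \forall w\, (Q(h) \lor \neg Q(d) \lor Q(c) \land P(g,g) \lor \neg J(w))
The prefix is \forall h \forall d \forall c \forall g \forall w: 5 universal, 0 existential.

5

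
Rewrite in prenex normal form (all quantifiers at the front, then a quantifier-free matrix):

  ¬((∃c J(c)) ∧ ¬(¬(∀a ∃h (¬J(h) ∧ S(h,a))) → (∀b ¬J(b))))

Eliminate → and ↔ using ¬ and ∨.
  ¬((∃c J(c)) ∧ ¬(¬¬(∀a ∃h (¬J(h) ∧ S(h,a))) ∨ (∀b ¬J(b))))
Drive negations inward (¬∀x A ≡ ∃x ¬A, ¬∃x A ≡ ∀x ¬A, De Morgan for ∧/∨):
  (∀c ¬J(c)) ∨ (∀a ∃h (¬J(h) ∧ S(h,a))) ∨ (∀b ¬J(b))
Pull the quantifiers to the front (each side's bound variable is not free in the other side):
  ∀c ∀a ∃h ∀b (¬J(c) ∨ ¬J(h) ∧ S(h,a) ∨ ¬J(b))

∀c ∀a ∃h ∀b (¬J(c) ∨ ¬J(h) ∧ S(h,a) ∨ ¬J(b))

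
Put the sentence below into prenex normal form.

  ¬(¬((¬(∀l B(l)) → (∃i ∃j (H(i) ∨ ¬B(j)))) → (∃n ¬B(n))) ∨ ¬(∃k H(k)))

∃l ∀i ∀j ∃n ∃k ((¬B(l) ∧ ¬H(i) ∧ B(j) ∨ ¬B(n)) ∧ H(k))

Eliminate → and ↔ using ¬ and ∨.
  ¬(¬(¬(¬¬(∀l B(l)) ∨ (∃i ∃j (H(i) ∨ ¬B(j)))) ∨ (∃n ¬B(n))) ∨ ¬(∃k H(k)))
Move each ¬ inward, flipping quantifiers it crosses:
  ((∃l ¬B(l)) ∧ (∀i ∀j (¬H(i) ∧ B(j))) ∨ (∃n ¬B(n))) ∧ (∃k H(k))
All bound variables are already distinct, so no renaming is needed.
Finally move all quantifiers to the prefix:
  ∃l ∀i ∀j ∃n ∃k ((¬B(l) ∧ ¬H(i) ∧ B(j) ∨ ¬B(n)) ∧ H(k))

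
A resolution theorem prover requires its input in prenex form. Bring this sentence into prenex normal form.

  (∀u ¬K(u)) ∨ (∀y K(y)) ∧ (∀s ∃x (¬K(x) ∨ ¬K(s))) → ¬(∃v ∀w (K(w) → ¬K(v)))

∃u ∃y ∃s ∀x ∀v ∃w (K(u) ∧ (¬K(y) ∨ K(x) ∧ K(s)) ∨ K(w) ∧ K(v))

Rewrite implications/biconditionals: A → B as ¬A ∨ B.
  ¬((∀u ¬K(u)) ∨ (∀y K(y)) ∧ (∀s ∃x (¬K(x) ∨ ¬K(s)))) ∨ ¬(∃v ∀w (¬K(w) ∨ ¬K(v)))
Drive negations inward (¬∀x A ≡ ∃x ¬A, ¬∃x A ≡ ∀x ¬A, De Morgan for ∧/∨):
  (∃u K(u)) ∧ ((∃y ¬K(y)) ∨ (∃s ∀x (K(x) ∧ K(s)))) ∨ (∀v ∃w (K(w) ∧ K(v)))
Extract every quantifier outward, since the variables are now distinct and don't occur free across branches:
  ∃u ∃y ∃s ∀x ∀v ∃w (K(u) ∧ (¬K(y) ∨ K(x) ∧ K(s)) ∨ K(w) ∧ K(v))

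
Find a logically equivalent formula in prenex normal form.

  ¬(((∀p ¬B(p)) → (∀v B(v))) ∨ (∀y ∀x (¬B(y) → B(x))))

Rewrite implications/biconditionals: A → B as ¬A ∨ B.
  ¬(¬(∀p ¬B(p)) ∨ (∀v B(v)) ∨ (∀y ∀x (¬¬B(y) ∨ B(x))))
Move each ¬ inward, flipping quantifiers it crosses:
  (∀p ¬B(p)) ∧ (∃v ¬B(v)) ∧ (∃y ∃x (¬B(y) ∧ ¬B(x)))
Extract every quantifier outward, since the variables are now distinct and don't occur free across branches:
  ∀p ∃v ∃y ∃x (¬B(p) ∧ ¬B(v) ∧ ¬B(y) ∧ ¬B(x))

∀p ∃v ∃y ∃x (¬B(p) ∧ ¬B(v) ∧ ¬B(y) ∧ ¬B(x))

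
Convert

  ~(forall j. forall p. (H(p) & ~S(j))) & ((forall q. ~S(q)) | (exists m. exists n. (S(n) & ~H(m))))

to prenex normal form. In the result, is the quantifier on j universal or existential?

Push ¬ through the quantifiers and connectives to reach negation normal form:
  (exists j. exists p. (~H(p) | S(j))) & ((forall q. ~S(q)) | (exists m. exists n. (S(n) & ~H(m))))
All bound variables are already distinct, so no renaming is needed.
Finally move all quantifiers to the prefix:
  exists j. exists p. forall q. exists m. exists n. ((~H(p) | S(j)) & (~S(q) | S(n) & ~H(m)))
The quantifier forall j sits under an odd number of negations, so it flips to exists j.

existential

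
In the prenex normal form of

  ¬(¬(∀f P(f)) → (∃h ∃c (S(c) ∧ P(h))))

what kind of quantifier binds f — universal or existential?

Rewrite implications/biconditionals: A → B as ¬A ∨ B.
  ¬(¬¬(∀f P(f)) ∨ (∃h ∃c (S(c) ∧ P(h))))
Drive negations inward (¬∀x A ≡ ∃x ¬A, ¬∃x A ≡ ∀x ¬A, De Morgan for ∧/∨):
  (∃f ¬P(f)) ∧ (∀h ∀c (¬S(c) ∨ ¬P(h)))
Finally move all quantifiers to the prefix:
  ∃f ∀h ∀c (¬P(f) ∧ (¬S(c) ∨ ¬P(h)))
The quantifier ∀f sits under an odd number of negations (counting the antecedent side of each →), so it flips to ∃f.

existential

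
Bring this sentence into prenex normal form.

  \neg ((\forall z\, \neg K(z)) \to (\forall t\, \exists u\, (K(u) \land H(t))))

\forall z\, \exists t\, \forall u\, (\neg K(z) \land (\neg K(u) \lor \neg H(t)))

First replace A → B with ¬A ∨ B.
  \neg (\neg (\forall z\, \neg K(z)) \lor (\forall t\, \exists u\, (K(u) \land H(t))))
Drive negations inward (¬∀x A ≡ ∃x ¬A, ¬∃x A ≡ ∀x ¬A, De Morgan for ∧/∨):
  (\forall z\, \neg K(z)) \land (\exists t\, \forall u\, (\neg K(u) \lor \neg H(t)))
All bound variables are already distinct, so no renaming is needed.
Pull the quantifiers to the front (each side's bound variable is not free in the other side):
  \forall z\, \exists t\, \forall u\, (\neg K(z) \land (\neg K(u) \lor \neg H(t)))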